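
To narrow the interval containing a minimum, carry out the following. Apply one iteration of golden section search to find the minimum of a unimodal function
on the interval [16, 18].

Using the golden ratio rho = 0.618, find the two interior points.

Golden section search on [16, 18].
Golden ratio rho = 0.618 (approx).
Interior points:
  x_1 = 16 + (1-0.618)*2 = 16.7640
  x_2 = 16 + 0.618*2 = 17.2360
Compare f(x_1) and f(x_2) to determine which subinterval to keep.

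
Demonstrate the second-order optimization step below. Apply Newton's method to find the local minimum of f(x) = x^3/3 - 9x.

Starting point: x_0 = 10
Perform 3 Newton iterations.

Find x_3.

f(x) = x^3/3 - 9x
f'(x) = x^2 - 9, f''(x) = 2x
Newton update: x_{n+1} = x_n - (x_n^2 - 9)/(2*x_n)
Step 1: x_0 = 10, f'=91, f''=20, x_1 = 109/20
Step 2: x_1 = 109/20, f'=8281/400, f''=109/10, x_2 = 15481/4360
Step 3: x_2 = 15481/4360, f'=68574961/19009600, f''=15481/2180, x_3 = 410747761/134994320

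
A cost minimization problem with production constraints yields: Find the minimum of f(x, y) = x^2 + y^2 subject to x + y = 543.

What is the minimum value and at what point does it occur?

Substitute y = 543 - x into f(x,y) = x^2 + y^2:
g(x) = x^2 + (543 - x)^2 = 2x^2 - 1086x + 294849
g'(x) = 4x - 1086 = 0  =>  x = 543/2
y = 543 - 543/2 = 543/2
Minimum value = (543/2)^2 + (543/2)^2 = 294849/2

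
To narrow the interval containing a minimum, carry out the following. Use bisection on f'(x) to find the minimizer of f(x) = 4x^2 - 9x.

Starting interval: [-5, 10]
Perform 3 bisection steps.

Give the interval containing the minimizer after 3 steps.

Finding critical point of f(x) = 4x^2 - 9x using bisection on f'(x) = 8x + -9.
f'(x) = 0 when x = 9/8.
Starting interval: [-5, 10]
Step 1: mid = 5/2, f'(mid) = 11, new interval = [-5, 5/2]
Step 2: mid = -5/4, f'(mid) = -19, new interval = [-5/4, 5/2]
Step 3: mid = 5/8, f'(mid) = -4, new interval = [5/8, 5/2]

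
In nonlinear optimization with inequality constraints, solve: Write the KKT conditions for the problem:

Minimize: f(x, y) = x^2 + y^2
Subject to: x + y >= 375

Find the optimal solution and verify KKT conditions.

KKT conditions for min x^2 + y^2 s.t. x + y >= 375:
Stationarity: 2x = mu, 2y = mu
So x = y = mu/2.
Complementary slackness: mu*(x + y - 375) = 0
Primal feasibility: x + y >= 375; dual feasibility: mu >= 0
If mu = 0 then x = y = 0, but 0 + 0 < 375 is infeasible, so the constraint is active.
Constraint active: x + y = 2*(mu/2) = 375 => mu = 375
x = y = 375/2, f = 140625/2
Verify: stationarity 2*(375/2) = 375 = mu; primal 375/2 + 375/2 = 375 >= 375; dual mu = 375 >= 0; complementary slackness 375*(375 - 375) = 0. All KKT conditions hold.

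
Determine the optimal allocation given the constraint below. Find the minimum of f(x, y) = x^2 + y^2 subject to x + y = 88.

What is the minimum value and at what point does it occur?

Substitute y = 88 - x into f(x,y) = x^2 + y^2:
g(x) = x^2 + (88 - x)^2 = 2x^2 - 176x + 7744
g'(x) = 4x - 176 = 0  =>  x = 44
y = 88 - 44 = 44
Minimum value = 44^2 + 44^2 = 3872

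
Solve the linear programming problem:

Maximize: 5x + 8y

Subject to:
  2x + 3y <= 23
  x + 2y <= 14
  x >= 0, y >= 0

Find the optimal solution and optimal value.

Feasible vertices: (0, 0), (0, 7), (4, 5), (23/2, 0)
Objective 5x + 8y at each:
  (0, 0): 0
  (0, 7): 56
  (4, 5): 60
  (23/2, 0): 115/2
Maximum is 60 at (4, 5).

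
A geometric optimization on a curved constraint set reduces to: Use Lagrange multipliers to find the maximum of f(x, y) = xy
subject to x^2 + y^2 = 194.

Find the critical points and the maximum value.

Lagrange conditions: y = 2*lambda*x and x = 2*lambda*y
If x = 0 then y = 0, violating the constraint, so x, y != 0.
Dividing: y/x = x/y => x^2 = y^2 => y = x or y = -x
Constraint: 2x^2 = 194 => x^2 = 97 => x = +/-sqrt(97)
Critical points: (sqrt(97), sqrt(97)), (-sqrt(97), -sqrt(97)), (sqrt(97), -sqrt(97)), (-sqrt(97), sqrt(97))
  y = x:  xy = x^2 = 97  at (sqrt(97), sqrt(97)) and (-sqrt(97), -sqrt(97))
  y = -x: xy = -x^2 = -97 at (sqrt(97), -sqrt(97)) and (-sqrt(97), sqrt(97))
Maximum xy = 97 at (sqrt(97), sqrt(97)) and (-sqrt(97), -sqrt(97))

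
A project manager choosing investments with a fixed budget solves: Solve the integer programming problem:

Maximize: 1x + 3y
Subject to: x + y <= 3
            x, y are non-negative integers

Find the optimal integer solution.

Objective: 1x + 3y, constraint: x + y <= 3
Coefficient of y is 3 > coefficient of x is 1, so allocate the entire budget to y.
Optimal: x = 0, y = 3, value = 9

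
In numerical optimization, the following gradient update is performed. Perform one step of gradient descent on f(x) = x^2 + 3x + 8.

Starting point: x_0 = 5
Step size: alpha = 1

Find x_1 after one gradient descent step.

f(x) = x^2 + 3x + 8
f'(x) = 2x + 3
f'(5) = 2*5 + (3) = 13
x_1 = x_0 - alpha * f'(x_0) = 5 - 1 * 13 = -8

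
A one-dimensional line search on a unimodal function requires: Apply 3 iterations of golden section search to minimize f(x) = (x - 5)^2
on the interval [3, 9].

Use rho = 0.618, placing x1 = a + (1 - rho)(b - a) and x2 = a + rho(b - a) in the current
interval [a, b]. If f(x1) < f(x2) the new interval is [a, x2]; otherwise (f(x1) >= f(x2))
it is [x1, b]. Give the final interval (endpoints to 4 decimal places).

Golden section search for min of f(x) = (x - 5)^2 on [3, 9].
Each step: x1 = a + (1 - rho)(b - a), x2 = a + rho(b - a); if f(x1) < f(x2) keep [a, x2], otherwise keep [x1, b].
Step 1: [3.0000, 9.0000], x1=5.2920 (f=0.0853), x2=6.7080 (f=2.9173); f(x1) < f(x2) => keep [3.0000, 6.7080]
Step 2: [3.0000, 6.7080], x1=4.4165 (f=0.3405), x2=5.2915 (f=0.0850); f(x1) > f(x2) => keep [4.4165, 6.7080]
Step 3: [4.4165, 6.7080], x1=5.2918 (f=0.0852), x2=5.8326 (f=0.6933); f(x1) < f(x2) => keep [4.4165, 5.8326]
Final interval: [4.4165, 5.8326]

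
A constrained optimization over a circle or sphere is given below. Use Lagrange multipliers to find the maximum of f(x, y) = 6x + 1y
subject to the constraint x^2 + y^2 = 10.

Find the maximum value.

Set up Lagrange conditions: grad f = lambda * grad g
  6 = 2*lambda*x
  1 = 2*lambda*y
From these: x/y = 6/1, so x = 6t, y = 1t for some t.
Substitute into constraint: (6t)^2 + (1t)^2 = 10
  t^2 * 37 = 10
  t = sqrt(10/37)
Maximum = 6*x + 1*y = (6^2 + 1^2)*t = 37 * sqrt(10/37) = sqrt(370)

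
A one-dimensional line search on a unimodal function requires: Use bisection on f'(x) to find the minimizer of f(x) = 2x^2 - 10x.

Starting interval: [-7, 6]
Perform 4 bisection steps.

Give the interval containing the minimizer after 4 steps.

Finding critical point of f(x) = 2x^2 - 10x using bisection on f'(x) = 4x + -10.
f'(x) = 0 when x = 5/2.
Starting interval: [-7, 6]
Step 1: mid = -1/2, f'(mid) = -12, new interval = [-1/2, 6]
Step 2: mid = 11/4, f'(mid) = 1, new interval = [-1/2, 11/4]
Step 3: mid = 9/8, f'(mid) = -11/2, new interval = [9/8, 11/4]
Step 4: mid = 31/16, f'(mid) = -9/4, new interval = [31/16, 11/4]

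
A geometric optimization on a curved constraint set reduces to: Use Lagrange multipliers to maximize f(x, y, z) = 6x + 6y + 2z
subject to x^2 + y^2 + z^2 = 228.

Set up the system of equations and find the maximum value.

Lagrange conditions: 6 = 2*lambda*x, 6 = 2*lambda*y, 2 = 2*lambda*z
So x:6 = y:6 = z:2, i.e. x = 6t, y = 6t, z = 2t
Constraint: t^2*(6^2 + 6^2 + 2^2) = 228
  t^2 * 76 = 228  =>  t = sqrt(3)
Maximum = 6*6t + 6*6t + 2*2t = 76*sqrt(3) = sqrt(17328)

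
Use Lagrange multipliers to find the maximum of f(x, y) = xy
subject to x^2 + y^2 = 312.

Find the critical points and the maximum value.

Lagrange conditions: y = 2*lambda*x and x = 2*lambda*y
If x = 0 then y = 0, violating the constraint, so x, y != 0.
Dividing: y/x = x/y => x^2 = y^2 => y = x or y = -x
Constraint: 2x^2 = 312 => x^2 = 156 => x = +/-sqrt(156)
Critical points: (sqrt(156), sqrt(156)), (-sqrt(156), -sqrt(156)), (sqrt(156), -sqrt(156)), (-sqrt(156), sqrt(156))
  y = x:  xy = x^2 = 156  at (sqrt(156), sqrt(156)) and (-sqrt(156), -sqrt(156))
  y = -x: xy = -x^2 = -156 at (sqrt(156), -sqrt(156)) and (-sqrt(156), sqrt(156))
Maximum xy = 156 at (sqrt(156), sqrt(156)) and (-sqrt(156), -sqrt(156))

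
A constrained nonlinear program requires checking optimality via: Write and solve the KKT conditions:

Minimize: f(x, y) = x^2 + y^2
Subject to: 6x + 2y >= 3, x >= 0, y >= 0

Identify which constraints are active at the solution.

KKT conditions for min x^2 + y^2 s.t. 6x + 2y >= 3, x >= 0, y >= 0:
Stationarity: 2x = mu*6 + mu_x, 2y = mu*2 + mu_y, with mu, mu_x, mu_y >= 0
Complementary slackness: mu*(6x + 2y - 3) = 0, mu_x*x = 0, mu_y*y = 0
(0, 0) is infeasible (6*0 + 2*0 < 3), so if mu = 0 stationarity would force x = mu_x/2 >= 0, y = mu_y/2 >= 0 with mu_x*x = mu_y*y = 0, i.e. x = y = 0: contradiction. Hence mu > 0 and 6x + 2y = 3 is active.
Try x > 0, y > 0 (so mu_x = mu_y = 0): x = 6*mu/2, y = 2*mu/2
Substitute: 6*(6*mu/2) + 2*(2*mu/2) = 3
  mu*40/2 = 3 => mu = 3/20
x* = 9/20 > 0, y* = 3/20 > 0, consistent with mu_x = mu_y = 0.
f is convex and the constraints are linear, so this KKT point is the global minimum.
f* = 9/40
Active constraints: 6x + 2y >= 3 (holds with equality, mu = 3/20 > 0); x >= 0 and y >= 0 are inactive (mu_x = mu_y = 0).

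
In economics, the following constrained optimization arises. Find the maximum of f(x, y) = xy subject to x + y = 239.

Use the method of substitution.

Substitute y = 239 - x into f(x,y) = xy:
g(x) = x(239 - x) = 239x - x^2
g'(x) = 239 - 2x = 0  =>  x = 239/2
y = 239 - 239/2 = 239/2
Maximum value = (239/2) * (239/2) = 57121/4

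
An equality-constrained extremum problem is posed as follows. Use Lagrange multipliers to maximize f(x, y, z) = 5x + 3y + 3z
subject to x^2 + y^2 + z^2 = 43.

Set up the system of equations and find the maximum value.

Lagrange conditions: 5 = 2*lambda*x, 3 = 2*lambda*y, 3 = 2*lambda*z
So x:5 = y:3 = z:3, i.e. x = 5t, y = 3t, z = 3t
Constraint: t^2*(5^2 + 3^2 + 3^2) = 43
  t^2 * 43 = 43  =>  t = sqrt(1)
Maximum = 5*5t + 3*3t + 3*3t = 43*sqrt(1) = 43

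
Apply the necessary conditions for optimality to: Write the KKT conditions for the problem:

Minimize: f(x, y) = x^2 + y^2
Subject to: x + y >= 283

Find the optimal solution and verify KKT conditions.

KKT conditions for min x^2 + y^2 s.t. x + y >= 283:
Stationarity: 2x = mu, 2y = mu
So x = y = mu/2.
Complementary slackness: mu*(x + y - 283) = 0
Primal feasibility: x + y >= 283; dual feasibility: mu >= 0
If mu = 0 then x = y = 0, but 0 + 0 < 283 is infeasible, so the constraint is active.
Constraint active: x + y = 2*(mu/2) = 283 => mu = 283
x = y = 283/2, f = 80089/2
Verify: stationarity 2*(283/2) = 283 = mu; primal 283/2 + 283/2 = 283 >= 283; dual mu = 283 >= 0; complementary slackness 283*(283 - 283) = 0. All KKT conditions hold.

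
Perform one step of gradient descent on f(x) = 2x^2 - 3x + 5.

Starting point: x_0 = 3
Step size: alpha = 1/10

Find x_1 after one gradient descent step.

f(x) = 2x^2 - 3x + 5
f'(x) = 4x - 3
f'(3) = 4*3 + (-3) = 9
x_1 = x_0 - alpha * f'(x_0) = 3 - 1/10 * 9 = 21/10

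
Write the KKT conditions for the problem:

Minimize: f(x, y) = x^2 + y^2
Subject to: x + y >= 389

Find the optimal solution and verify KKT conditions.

KKT conditions for min x^2 + y^2 s.t. x + y >= 389:
Stationarity: 2x = mu, 2y = mu
So x = y = mu/2.
Complementary slackness: mu*(x + y - 389) = 0
Primal feasibility: x + y >= 389; dual feasibility: mu >= 0
If mu = 0 then x = y = 0, but 0 + 0 < 389 is infeasible, so the constraint is active.
Constraint active: x + y = 2*(mu/2) = 389 => mu = 389
x = y = 389/2, f = 151321/2
Verify: stationarity 2*(389/2) = 389 = mu; primal 389/2 + 389/2 = 389 >= 389; dual mu = 389 >= 0; complementary slackness 389*(389 - 389) = 0. All KKT conditions hold.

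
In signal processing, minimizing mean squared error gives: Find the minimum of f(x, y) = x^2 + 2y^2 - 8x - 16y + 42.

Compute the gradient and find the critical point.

f(x,y) = x^2 + 2y^2 - 8x - 16y + 42
df/dx = 2x + (-8) = 0  =>  x = 4
df/dy = 4y + (-16) = 0  =>  y = 4
f(4, 4) = 1*(4)^2 + 2*(4)^2 + -8*(4) + -16*(4) + 42 = -6
Hessian is diagonal with entries 2, 4 > 0, so this is a minimum.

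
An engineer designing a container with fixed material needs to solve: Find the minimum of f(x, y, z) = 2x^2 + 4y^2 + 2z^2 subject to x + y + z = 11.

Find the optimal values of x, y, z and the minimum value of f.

Using Lagrange multipliers on f = 2x^2 + 4y^2 + 2z^2 with constraint x + y + z = 11:
Conditions: 2*2*x = lambda, 2*4*y = lambda, 2*2*z = lambda
So x = lambda/4, y = lambda/8, z = lambda/4
Substituting into constraint: lambda * (5/8) = 11
lambda = 88/5
x = 22/5, y = 11/5, z = 22/5
Minimum value = 484/5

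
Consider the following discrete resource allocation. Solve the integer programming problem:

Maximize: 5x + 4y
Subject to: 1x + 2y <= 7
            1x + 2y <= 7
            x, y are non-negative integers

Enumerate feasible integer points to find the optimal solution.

Constraint 1: 1x + 2y <= 7
Constraint 2: 1x + 2y <= 7
Feasible x range (need y >= 0): 0 <= x <= min(7/1, 7/1) => x in {0, ..., 7}.
Enumerate feasible integer points row by row (the coefficient of y is 4 > 0, so for each x the largest feasible y gives the best value):
  x = 0: y <= min((7 - 1*0)/2, (7 - 1*0)/2) => y in {0, ..., 3}; best 5*0 + 4*3 = 12
  x = 1: y <= min((7 - 1*1)/2, (7 - 1*1)/2) => y in {0, ..., 3}; best 5*1 + 4*3 = 17
  x = 2: y <= min((7 - 1*2)/2, (7 - 1*2)/2) => y in {0, ..., 2}; best 5*2 + 4*2 = 18
  x = 3: y <= min((7 - 1*3)/2, (7 - 1*3)/2) => y in {0, ..., 2}; best 5*3 + 4*2 = 23
  x = 4: y <= min((7 - 1*4)/2, (7 - 1*4)/2) => y in {0, ..., 1}; best 5*4 + 4*1 = 24
  x = 5: y <= min((7 - 1*5)/2, (7 - 1*5)/2) => y in {0, ..., 1}; best 5*5 + 4*1 = 29
  x = 6: y <= min((7 - 1*6)/2, (7 - 1*6)/2) => y in {0}; best 5*6 + 4*0 = 30
  x = 7: y <= min((7 - 1*7)/2, (7 - 1*7)/2) => y in {0}; best 5*7 + 4*0 = 35
The maximum 5x + 4y = 35 is achieved at x = 7, y = 0.
Check: 1*7 + 2*0 = 7 <= 7 and 1*7 + 2*0 = 7 <= 7.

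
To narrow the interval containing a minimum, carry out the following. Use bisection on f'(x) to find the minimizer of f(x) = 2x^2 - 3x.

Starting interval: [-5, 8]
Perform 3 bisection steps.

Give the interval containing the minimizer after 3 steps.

Finding critical point of f(x) = 2x^2 - 3x using bisection on f'(x) = 4x + -3.
f'(x) = 0 when x = 3/4.
Starting interval: [-5, 8]
Step 1: mid = 3/2, f'(mid) = 3, new interval = [-5, 3/2]
Step 2: mid = -7/4, f'(mid) = -10, new interval = [-7/4, 3/2]
Step 3: mid = -1/8, f'(mid) = -7/2, new interval = [-1/8, 3/2]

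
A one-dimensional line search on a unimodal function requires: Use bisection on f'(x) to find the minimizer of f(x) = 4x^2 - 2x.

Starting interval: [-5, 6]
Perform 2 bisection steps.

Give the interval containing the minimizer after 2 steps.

Finding critical point of f(x) = 4x^2 - 2x using bisection on f'(x) = 8x + -2.
f'(x) = 0 when x = 1/4.
Starting interval: [-5, 6]
Step 1: mid = 1/2, f'(mid) = 2, new interval = [-5, 1/2]
Step 2: mid = -9/4, f'(mid) = -20, new interval = [-9/4, 1/2]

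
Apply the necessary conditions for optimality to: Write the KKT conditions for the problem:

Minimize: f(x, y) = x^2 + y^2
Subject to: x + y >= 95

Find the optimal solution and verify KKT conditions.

KKT conditions for min x^2 + y^2 s.t. x + y >= 95:
Stationarity: 2x = mu, 2y = mu
So x = y = mu/2.
Complementary slackness: mu*(x + y - 95) = 0
Primal feasibility: x + y >= 95; dual feasibility: mu >= 0
If mu = 0 then x = y = 0, but 0 + 0 < 95 is infeasible, so the constraint is active.
Constraint active: x + y = 2*(mu/2) = 95 => mu = 95
x = y = 95/2, f = 9025/2
Verify: stationarity 2*(95/2) = 95 = mu; primal 95/2 + 95/2 = 95 >= 95; dual mu = 95 >= 0; complementary slackness 95*(95 - 95) = 0. All KKT conditions hold.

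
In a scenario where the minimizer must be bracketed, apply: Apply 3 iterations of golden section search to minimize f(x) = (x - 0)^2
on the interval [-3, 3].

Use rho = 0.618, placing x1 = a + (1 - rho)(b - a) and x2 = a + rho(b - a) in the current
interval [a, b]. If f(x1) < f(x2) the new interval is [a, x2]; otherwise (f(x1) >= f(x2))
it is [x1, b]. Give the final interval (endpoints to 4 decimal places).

Golden section search for min of f(x) = (x - 0)^2 on [-3, 3].
Each step: x1 = a + (1 - rho)(b - a), x2 = a + rho(b - a); if f(x1) < f(x2) keep [a, x2], otherwise keep [x1, b].
Step 1: [-3.0000, 3.0000], x1=-0.7080 (f=0.5013), x2=0.7080 (f=0.5013); f(x1) = f(x2) (tie, not '<') => keep [-0.7080, 3.0000]
Step 2: [-0.7080, 3.0000], x1=0.7085 (f=0.5019), x2=1.5835 (f=2.5076); f(x1) < f(x2) => keep [-0.7080, 1.5835]
Step 3: [-0.7080, 1.5835], x1=0.1674 (f=0.0280), x2=0.7082 (f=0.5015); f(x1) < f(x2) => keep [-0.7080, 0.7082]
Final interval: [-0.7080, 0.7082]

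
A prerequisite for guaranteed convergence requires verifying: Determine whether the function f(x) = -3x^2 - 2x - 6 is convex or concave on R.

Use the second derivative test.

f(x) = -3x^2 - 2x - 6
f'(x) = -6x - 2
f''(x) = -6
Since f''(x) = -6 < 0 for all x, f is concave on R.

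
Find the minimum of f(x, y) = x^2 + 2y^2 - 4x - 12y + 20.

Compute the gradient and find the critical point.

f(x,y) = x^2 + 2y^2 - 4x - 12y + 20
df/dx = 2x + (-4) = 0  =>  x = 2
df/dy = 4y + (-12) = 0  =>  y = 3
f(2, 3) = 1*(2)^2 + 2*(3)^2 + -4*(2) + -12*(3) + 20 = -2
Hessian is diagonal with entries 2, 4 > 0, so this is a minimum.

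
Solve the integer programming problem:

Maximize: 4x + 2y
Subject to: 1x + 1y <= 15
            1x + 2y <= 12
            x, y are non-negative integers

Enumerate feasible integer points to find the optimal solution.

Constraint 1: 1x + 1y <= 15
Constraint 2: 1x + 2y <= 12
Feasible x range (need y >= 0): 0 <= x <= min(15/1, 12/1) => x in {0, ..., 12}.
Enumerate feasible integer points row by row (the coefficient of y is 2 > 0, so for each x the largest feasible y gives the best value):
  x = 0: y <= min((15 - 1*0)/1, (12 - 1*0)/2) => y in {0, ..., 6}; best 4*0 + 2*6 = 12
  x = 1: y <= min((15 - 1*1)/1, (12 - 1*1)/2) => y in {0, ..., 5}; best 4*1 + 2*5 = 14
  x = 2: y <= min((15 - 1*2)/1, (12 - 1*2)/2) => y in {0, ..., 5}; best 4*2 + 2*5 = 18
  x = 3: y <= min((15 - 1*3)/1, (12 - 1*3)/2) => y in {0, ..., 4}; best 4*3 + 2*4 = 20
  x = 4: y <= min((15 - 1*4)/1, (12 - 1*4)/2) => y in {0, ..., 4}; best 4*4 + 2*4 = 24
  x = 5: y <= min((15 - 1*5)/1, (12 - 1*5)/2) => y in {0, ..., 3}; best 4*5 + 2*3 = 26
  x = 6: y <= min((15 - 1*6)/1, (12 - 1*6)/2) => y in {0, ..., 3}; best 4*6 + 2*3 = 30
  x = 7: y <= min((15 - 1*7)/1, (12 - 1*7)/2) => y in {0, ..., 2}; best 4*7 + 2*2 = 32
  x = 8: y <= min((15 - 1*8)/1, (12 - 1*8)/2) => y in {0, ..., 2}; best 4*8 + 2*2 = 36
  x = 9: y <= min((15 - 1*9)/1, (12 - 1*9)/2) => y in {0, ..., 1}; best 4*9 + 2*1 = 38
  x = 10: y <= min((15 - 1*10)/1, (12 - 1*10)/2) => y in {0, ..., 1}; best 4*10 + 2*1 = 42
  x = 11: y <= min((15 - 1*11)/1, (12 - 1*11)/2) => y in {0}; best 4*11 + 2*0 = 44
  x = 12: y <= min((15 - 1*12)/1, (12 - 1*12)/2) => y in {0}; best 4*12 + 2*0 = 48
The maximum 4x + 2y = 48 is achieved at x = 12, y = 0.
Check: 1*12 + 1*0 = 12 <= 15 and 1*12 + 2*0 = 12 <= 12.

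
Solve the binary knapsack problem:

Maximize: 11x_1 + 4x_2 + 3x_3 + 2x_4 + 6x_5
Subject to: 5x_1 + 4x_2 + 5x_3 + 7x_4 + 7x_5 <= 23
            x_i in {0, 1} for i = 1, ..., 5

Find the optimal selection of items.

Items: item 1 (v=11, w=5), item 2 (v=4, w=4), item 3 (v=3, w=5), item 4 (v=2, w=7), item 5 (v=6, w=7)
Capacity: 23
Checking all 32 subsets (w = total weight, v = total value):
  {}: w = 0, v = 0
  {1}: w = 5, v = 11
  {2}: w = 4, v = 4
  {3}: w = 5, v = 3
  {4}: w = 7, v = 2
  {5}: w = 7, v = 6
  {1, 2}: w = 9, v = 15
  {1, 3}: w = 10, v = 14
  {1, 4}: w = 12, v = 13
  {1, 5}: w = 12, v = 17
  {2, 3}: w = 9, v = 7
  {2, 4}: w = 11, v = 6
  {2, 5}: w = 11, v = 10
  {3, 4}: w = 12, v = 5
  {3, 5}: w = 12, v = 9
  {4, 5}: w = 14, v = 8
  {1, 2, 3}: w = 14, v = 18
  {1, 2, 4}: w = 16, v = 17
  {1, 2, 5}: w = 16, v = 21
  {1, 3, 4}: w = 17, v = 16
  {1, 3, 5}: w = 17, v = 20
  {1, 4, 5}: w = 19, v = 19
  {2, 3, 4}: w = 16, v = 9
  {2, 3, 5}: w = 16, v = 13
  {2, 4, 5}: w = 18, v = 12
  {3, 4, 5}: w = 19, v = 11
  {1, 2, 3, 4}: w = 21, v = 20
  {1, 2, 3, 5}: w = 21, v = 24
  {1, 2, 4, 5}: w = 23, v = 23
  {1, 3, 4, 5}: w = 24 > 23, infeasible
  {2, 3, 4, 5}: w = 23, v = 15
  {1, 2, 3, 4, 5}: w = 28 > 23, infeasible
Best feasible subset: items [1, 2, 3, 5]
Total weight: 21 <= 23, total value: 24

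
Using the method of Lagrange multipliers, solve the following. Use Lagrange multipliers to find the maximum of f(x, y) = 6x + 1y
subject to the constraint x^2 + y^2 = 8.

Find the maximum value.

Set up Lagrange conditions: grad f = lambda * grad g
  6 = 2*lambda*x
  1 = 2*lambda*y
From these: x/y = 6/1, so x = 6t, y = 1t for some t.
Substitute into constraint: (6t)^2 + (1t)^2 = 8
  t^2 * 37 = 8
  t = sqrt(8/37)
Maximum = 6*x + 1*y = (6^2 + 1^2)*t = 37 * sqrt(8/37) = sqrt(296)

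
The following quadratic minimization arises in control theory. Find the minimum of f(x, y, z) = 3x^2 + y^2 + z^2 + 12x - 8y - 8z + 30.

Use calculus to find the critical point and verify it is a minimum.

f(x,y,z) = 3x^2 + y^2 + z^2 + 12x - 8y - 8z + 30
df/dx = 6x + (12) = 0 => x = -2
df/dy = 2y + (-8) = 0 => y = 4
df/dz = 2z + (-8) = 0 => z = 4
f(-2,4,4) = 3*(-2)^2 + 1*(4)^2 + 1*(4)^2 + 12*(-2) + -8*(4) + -8*(4) + 30 = -14
Hessian is diagonal with entries 6, 2, 2 > 0, confirmed minimum.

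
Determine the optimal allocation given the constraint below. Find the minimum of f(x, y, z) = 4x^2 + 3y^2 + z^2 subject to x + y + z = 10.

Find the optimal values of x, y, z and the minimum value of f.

Using Lagrange multipliers on f = 4x^2 + 3y^2 + z^2 with constraint x + y + z = 10:
Conditions: 2*4*x = lambda, 2*3*y = lambda, 2*1*z = lambda
So x = lambda/8, y = lambda/6, z = lambda/2
Substituting into constraint: lambda * (19/24) = 10
lambda = 240/19
x = 30/19, y = 40/19, z = 120/19
Minimum value = 1200/19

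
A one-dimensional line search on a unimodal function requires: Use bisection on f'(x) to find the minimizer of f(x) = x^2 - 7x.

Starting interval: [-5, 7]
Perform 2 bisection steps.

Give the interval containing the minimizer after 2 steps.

Finding critical point of f(x) = x^2 - 7x using bisection on f'(x) = 2x + -7.
f'(x) = 0 when x = 7/2.
Starting interval: [-5, 7]
Step 1: mid = 1, f'(mid) = -5, new interval = [1, 7]
Step 2: mid = 4, f'(mid) = 1, new interval = [1, 4]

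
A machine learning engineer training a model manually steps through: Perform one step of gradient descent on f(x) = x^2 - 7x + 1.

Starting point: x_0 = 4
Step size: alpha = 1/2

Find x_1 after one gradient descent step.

f(x) = x^2 - 7x + 1
f'(x) = 2x - 7
f'(4) = 2*4 + (-7) = 1
x_1 = x_0 - alpha * f'(x_0) = 4 - 1/2 * 1 = 7/2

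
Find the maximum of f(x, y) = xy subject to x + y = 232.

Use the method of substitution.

Substitute y = 232 - x into f(x,y) = xy:
g(x) = x(232 - x) = 232x - x^2
g'(x) = 232 - 2x = 0  =>  x = 116
y = 232 - 116 = 116
Maximum value = 116 * 116 = 13456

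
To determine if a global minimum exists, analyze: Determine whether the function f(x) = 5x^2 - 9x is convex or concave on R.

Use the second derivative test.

f(x) = 5x^2 - 9x
f'(x) = 10x - 9
f''(x) = 10
Since f''(x) = 10 > 0 for all x, f is convex on R.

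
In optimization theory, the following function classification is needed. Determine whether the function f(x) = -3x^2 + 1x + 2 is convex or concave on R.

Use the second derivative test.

f(x) = -3x^2 + 1x + 2
f'(x) = -6x + 1
f''(x) = -6
Since f''(x) = -6 < 0 for all x, f is concave on R.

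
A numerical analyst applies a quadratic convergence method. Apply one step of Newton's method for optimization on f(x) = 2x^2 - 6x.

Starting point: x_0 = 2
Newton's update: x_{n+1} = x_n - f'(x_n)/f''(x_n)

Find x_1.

f(x) = 2x^2 - 6x
f'(x) = 4x + (-6), f''(x) = 4
Newton step: x_1 = x_0 - f'(x_0)/f''(x_0)
f'(2) = 2
x_1 = 2 - 2/4 = 3/2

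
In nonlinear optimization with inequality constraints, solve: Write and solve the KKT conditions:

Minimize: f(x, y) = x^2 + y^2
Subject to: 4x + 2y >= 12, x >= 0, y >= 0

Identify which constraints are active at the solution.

KKT conditions for min x^2 + y^2 s.t. 4x + 2y >= 12, x >= 0, y >= 0:
Stationarity: 2x = mu*4 + mu_x, 2y = mu*2 + mu_y, with mu, mu_x, mu_y >= 0
Complementary slackness: mu*(4x + 2y - 12) = 0, mu_x*x = 0, mu_y*y = 0
(0, 0) is infeasible (4*0 + 2*0 < 12), so if mu = 0 stationarity would force x = mu_x/2 >= 0, y = mu_y/2 >= 0 with mu_x*x = mu_y*y = 0, i.e. x = y = 0: contradiction. Hence mu > 0 and 4x + 2y = 12 is active.
Try x > 0, y > 0 (so mu_x = mu_y = 0): x = 4*mu/2, y = 2*mu/2
Substitute: 4*(4*mu/2) + 2*(2*mu/2) = 12
  mu*20/2 = 12 => mu = 6/5
x* = 12/5 > 0, y* = 6/5 > 0, consistent with mu_x = mu_y = 0.
f is convex and the constraints are linear, so this KKT point is the global minimum.
f* = 36/5
Active constraints: 4x + 2y >= 12 (holds with equality, mu = 6/5 > 0); x >= 0 and y >= 0 are inactive (mu_x = mu_y = 0).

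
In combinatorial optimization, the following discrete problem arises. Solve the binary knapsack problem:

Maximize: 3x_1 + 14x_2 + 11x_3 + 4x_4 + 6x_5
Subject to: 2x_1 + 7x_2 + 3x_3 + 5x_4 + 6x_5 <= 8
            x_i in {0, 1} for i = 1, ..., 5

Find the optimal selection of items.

Items: item 1 (v=3, w=2), item 2 (v=14, w=7), item 3 (v=11, w=3), item 4 (v=4, w=5), item 5 (v=6, w=6)
Capacity: 8
Checking all 32 subsets (w = total weight, v = total value):
  {}: w = 0, v = 0
  {1}: w = 2, v = 3
  {2}: w = 7, v = 14
  {3}: w = 3, v = 11
  {4}: w = 5, v = 4
  {5}: w = 6, v = 6
  {1, 2}: w = 9 > 8, infeasible
  {1, 3}: w = 5, v = 14
  {1, 4}: w = 7, v = 7
  {1, 5}: w = 8, v = 9
  {2, 3}: w = 10 > 8, infeasible
  {2, 4}: w = 12 > 8, infeasible
  {2, 5}: w = 13 > 8, infeasible
  {3, 4}: w = 8, v = 15
  {3, 5}: w = 9 > 8, infeasible
  {4, 5}: w = 11 > 8, infeasible
  {1, 2, 3}: w = 12 > 8, infeasible
  {1, 2, 4}: w = 14 > 8, infeasible
  {1, 2, 5}: w = 15 > 8, infeasible
  {1, 3, 4}: w = 10 > 8, infeasible
  {1, 3, 5}: w = 11 > 8, infeasible
  {1, 4, 5}: w = 13 > 8, infeasible
  {2, 3, 4}: w = 15 > 8, infeasible
  {2, 3, 5}: w = 16 > 8, infeasible
  {2, 4, 5}: w = 18 > 8, infeasible
  {3, 4, 5}: w = 14 > 8, infeasible
  {1, 2, 3, 4}: w = 17 > 8, infeasible
  {1, 2, 3, 5}: w = 18 > 8, infeasible
  {1, 2, 4, 5}: w = 20 > 8, infeasible
  {1, 3, 4, 5}: w = 16 > 8, infeasible
  {2, 3, 4, 5}: w = 21 > 8, infeasible
  {1, 2, 3, 4, 5}: w = 23 > 8, infeasible
Best feasible subset: items [3, 4]
Total weight: 8 <= 8, total value: 15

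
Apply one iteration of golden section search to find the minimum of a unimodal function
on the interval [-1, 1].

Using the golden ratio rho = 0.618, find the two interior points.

Golden section search on [-1, 1].
Golden ratio rho = 0.618 (approx).
Interior points:
  x_1 = -1 + (1-0.618)*2 = -0.2360
  x_2 = -1 + 0.618*2 = 0.2360
Compare f(x_1) and f(x_2) to determine which subinterval to keep.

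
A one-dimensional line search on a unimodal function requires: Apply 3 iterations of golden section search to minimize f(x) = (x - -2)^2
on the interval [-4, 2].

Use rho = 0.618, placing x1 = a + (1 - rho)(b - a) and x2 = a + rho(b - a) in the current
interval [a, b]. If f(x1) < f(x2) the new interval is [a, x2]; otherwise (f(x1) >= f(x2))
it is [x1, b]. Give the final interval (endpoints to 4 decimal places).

Golden section search for min of f(x) = (x - -2)^2 on [-4, 2].
Each step: x1 = a + (1 - rho)(b - a), x2 = a + rho(b - a); if f(x1) < f(x2) keep [a, x2], otherwise keep [x1, b].
Step 1: [-4.0000, 2.0000], x1=-1.7080 (f=0.0853), x2=-0.2920 (f=2.9173); f(x1) < f(x2) => keep [-4.0000, -0.2920]
Step 2: [-4.0000, -0.2920], x1=-2.5835 (f=0.3405), x2=-1.7085 (f=0.0850); f(x1) > f(x2) => keep [-2.5835, -0.2920]
Step 3: [-2.5835, -0.2920], x1=-1.7082 (f=0.0852), x2=-1.1674 (f=0.6933); f(x1) < f(x2) => keep [-2.5835, -1.1674]
Final interval: [-2.5835, -1.1674]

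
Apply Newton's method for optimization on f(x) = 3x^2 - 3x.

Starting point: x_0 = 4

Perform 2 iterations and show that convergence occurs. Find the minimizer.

f(x) = 3x^2 - 3x, f'(x) = 6x + (-3), f''(x) = 6
Step 1: f'(4) = 21, x_1 = 4 - 21/6 = 1/2
Step 2: f'(1/2) = 0, x_2 = 1/2 (converged)
Newton's method converges in 1 step for quadratics.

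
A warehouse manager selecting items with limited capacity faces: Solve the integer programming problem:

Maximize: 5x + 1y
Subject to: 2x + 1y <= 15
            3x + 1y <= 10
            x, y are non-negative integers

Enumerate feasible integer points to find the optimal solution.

Constraint 1: 2x + 1y <= 15
Constraint 2: 3x + 1y <= 10
Feasible x range (need y >= 0): 0 <= x <= min(15/2, 10/3) => x in {0, ..., 3}.
Enumerate feasible integer points row by row (the coefficient of y is 1 > 0, so for each x the largest feasible y gives the best value):
  x = 0: y <= min((15 - 2*0)/1, (10 - 3*0)/1) => y in {0, ..., 10}; best 5*0 + 1*10 = 10
  x = 1: y <= min((15 - 2*1)/1, (10 - 3*1)/1) => y in {0, ..., 7}; best 5*1 + 1*7 = 12
  x = 2: y <= min((15 - 2*2)/1, (10 - 3*2)/1) => y in {0, ..., 4}; best 5*2 + 1*4 = 14
  x = 3: y <= min((15 - 2*3)/1, (10 - 3*3)/1) => y in {0, ..., 1}; best 5*3 + 1*1 = 16
The maximum 5x + 1y = 16 is achieved at x = 3, y = 1.
Check: 2*3 + 1*1 = 7 <= 15 and 3*3 + 1*1 = 10 <= 10.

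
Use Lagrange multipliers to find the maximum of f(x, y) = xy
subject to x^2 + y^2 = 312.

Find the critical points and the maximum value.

Lagrange conditions: y = 2*lambda*x and x = 2*lambda*y
If x = 0 then y = 0, violating the constraint, so x, y != 0.
Dividing: y/x = x/y => x^2 = y^2 => y = x or y = -x
Constraint: 2x^2 = 312 => x^2 = 156 => x = +/-sqrt(156)
Critical points: (sqrt(156), sqrt(156)), (-sqrt(156), -sqrt(156)), (sqrt(156), -sqrt(156)), (-sqrt(156), sqrt(156))
  y = x:  xy = x^2 = 156  at (sqrt(156), sqrt(156)) and (-sqrt(156), -sqrt(156))
  y = -x: xy = -x^2 = -156 at (sqrt(156), -sqrt(156)) and (-sqrt(156), sqrt(156))
Maximum xy = 156 at (sqrt(156), sqrt(156)) and (-sqrt(156), -sqrt(156))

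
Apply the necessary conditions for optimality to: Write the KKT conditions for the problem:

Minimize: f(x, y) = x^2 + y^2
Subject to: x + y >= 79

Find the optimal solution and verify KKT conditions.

KKT conditions for min x^2 + y^2 s.t. x + y >= 79:
Stationarity: 2x = mu, 2y = mu
So x = y = mu/2.
Complementary slackness: mu*(x + y - 79) = 0
Primal feasibility: x + y >= 79; dual feasibility: mu >= 0
If mu = 0 then x = y = 0, but 0 + 0 < 79 is infeasible, so the constraint is active.
Constraint active: x + y = 2*(mu/2) = 79 => mu = 79
x = y = 79/2, f = 6241/2
Verify: stationarity 2*(79/2) = 79 = mu; primal 79/2 + 79/2 = 79 >= 79; dual mu = 79 >= 0; complementary slackness 79*(79 - 79) = 0. All KKT conditions hold.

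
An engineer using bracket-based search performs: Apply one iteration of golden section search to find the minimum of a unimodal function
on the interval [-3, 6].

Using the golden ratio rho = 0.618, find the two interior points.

Golden section search on [-3, 6].
Golden ratio rho = 0.618 (approx).
Interior points:
  x_1 = -3 + (1-0.618)*9 = 0.4380
  x_2 = -3 + 0.618*9 = 2.5620
Compare f(x_1) and f(x_2) to determine which subinterval to keep.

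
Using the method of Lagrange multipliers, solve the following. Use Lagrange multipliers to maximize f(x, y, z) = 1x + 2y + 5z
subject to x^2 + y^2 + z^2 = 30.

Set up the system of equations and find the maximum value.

Lagrange conditions: 1 = 2*lambda*x, 2 = 2*lambda*y, 5 = 2*lambda*z
So x:1 = y:2 = z:5, i.e. x = 1t, y = 2t, z = 5t
Constraint: t^2*(1^2 + 2^2 + 5^2) = 30
  t^2 * 30 = 30  =>  t = sqrt(1)
Maximum = 1*1t + 2*2t + 5*5t = 30*sqrt(1) = 30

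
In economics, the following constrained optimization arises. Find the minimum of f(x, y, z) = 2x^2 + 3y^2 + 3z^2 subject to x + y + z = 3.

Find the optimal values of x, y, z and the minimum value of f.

Using Lagrange multipliers on f = 2x^2 + 3y^2 + 3z^2 with constraint x + y + z = 3:
Conditions: 2*2*x = lambda, 2*3*y = lambda, 2*3*z = lambda
So x = lambda/4, y = lambda/6, z = lambda/6
Substituting into constraint: lambda * (7/12) = 3
lambda = 36/7
x = 9/7, y = 6/7, z = 6/7
Minimum value = 54/7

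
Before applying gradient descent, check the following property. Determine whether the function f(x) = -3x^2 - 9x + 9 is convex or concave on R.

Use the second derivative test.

f(x) = -3x^2 - 9x + 9
f'(x) = -6x - 9
f''(x) = -6
Since f''(x) = -6 < 0 for all x, f is concave on R.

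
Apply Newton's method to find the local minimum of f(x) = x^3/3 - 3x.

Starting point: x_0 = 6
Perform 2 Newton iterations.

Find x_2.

f(x) = x^3/3 - 3x
f'(x) = x^2 - 3, f''(x) = 2x
Newton update: x_{n+1} = x_n - (x_n^2 - 3)/(2*x_n)
Step 1: x_0 = 6, f'=33, f''=12, x_1 = 13/4
Step 2: x_1 = 13/4, f'=121/16, f''=13/2, x_2 = 217/104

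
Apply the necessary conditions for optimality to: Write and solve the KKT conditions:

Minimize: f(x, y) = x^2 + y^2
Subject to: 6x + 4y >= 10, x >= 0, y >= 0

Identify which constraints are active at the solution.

KKT conditions for min x^2 + y^2 s.t. 6x + 4y >= 10, x >= 0, y >= 0:
Stationarity: 2x = mu*6 + mu_x, 2y = mu*4 + mu_y, with mu, mu_x, mu_y >= 0
Complementary slackness: mu*(6x + 4y - 10) = 0, mu_x*x = 0, mu_y*y = 0
(0, 0) is infeasible (6*0 + 4*0 < 10), so if mu = 0 stationarity would force x = mu_x/2 >= 0, y = mu_y/2 >= 0 with mu_x*x = mu_y*y = 0, i.e. x = y = 0: contradiction. Hence mu > 0 and 6x + 4y = 10 is active.
Try x > 0, y > 0 (so mu_x = mu_y = 0): x = 6*mu/2, y = 4*mu/2
Substitute: 6*(6*mu/2) + 4*(4*mu/2) = 10
  mu*52/2 = 10 => mu = 5/13
x* = 15/13 > 0, y* = 10/13 > 0, consistent with mu_x = mu_y = 0.
f is convex and the constraints are linear, so this KKT point is the global minimum.
f* = 25/13
Active constraints: 6x + 4y >= 10 (holds with equality, mu = 5/13 > 0); x >= 0 and y >= 0 are inactive (mu_x = mu_y = 0).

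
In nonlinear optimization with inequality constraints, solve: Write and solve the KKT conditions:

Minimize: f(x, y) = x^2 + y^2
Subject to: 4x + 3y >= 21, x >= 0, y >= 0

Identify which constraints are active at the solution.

KKT conditions for min x^2 + y^2 s.t. 4x + 3y >= 21, x >= 0, y >= 0:
Stationarity: 2x = mu*4 + mu_x, 2y = mu*3 + mu_y, with mu, mu_x, mu_y >= 0
Complementary slackness: mu*(4x + 3y - 21) = 0, mu_x*x = 0, mu_y*y = 0
(0, 0) is infeasible (4*0 + 3*0 < 21), so if mu = 0 stationarity would force x = mu_x/2 >= 0, y = mu_y/2 >= 0 with mu_x*x = mu_y*y = 0, i.e. x = y = 0: contradiction. Hence mu > 0 and 4x + 3y = 21 is active.
Try x > 0, y > 0 (so mu_x = mu_y = 0): x = 4*mu/2, y = 3*mu/2
Substitute: 4*(4*mu/2) + 3*(3*mu/2) = 21
  mu*25/2 = 21 => mu = 42/25
x* = 84/25 > 0, y* = 63/25 > 0, consistent with mu_x = mu_y = 0.
f is convex and the constraints are linear, so this KKT point is the global minimum.
f* = 441/25
Active constraints: 4x + 3y >= 21 (holds with equality, mu = 42/25 > 0); x >= 0 and y >= 0 are inactive (mu_x = mu_y = 0).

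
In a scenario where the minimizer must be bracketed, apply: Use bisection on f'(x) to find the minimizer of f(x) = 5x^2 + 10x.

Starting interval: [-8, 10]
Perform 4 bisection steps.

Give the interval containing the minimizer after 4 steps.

Finding critical point of f(x) = 5x^2 + 10x using bisection on f'(x) = 10x + 10.
f'(x) = 0 when x = -1.
Starting interval: [-8, 10]
Step 1: mid = 1, f'(mid) = 20, new interval = [-8, 1]
Step 2: mid = -7/2, f'(mid) = -25, new interval = [-7/2, 1]
Step 3: mid = -5/4, f'(mid) = -5/2, new interval = [-5/4, 1]
Step 4: mid = -1/8, f'(mid) = 35/4, new interval = [-5/4, -1/8]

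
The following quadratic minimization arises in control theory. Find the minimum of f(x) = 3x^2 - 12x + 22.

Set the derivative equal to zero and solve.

f(x) = 3x^2 - 12x + 22
f'(x) = 6x + (-12) = 0
x = 12/6 = 2
f(2) = 10
Since f''(x) = 6 > 0, this is a minimum.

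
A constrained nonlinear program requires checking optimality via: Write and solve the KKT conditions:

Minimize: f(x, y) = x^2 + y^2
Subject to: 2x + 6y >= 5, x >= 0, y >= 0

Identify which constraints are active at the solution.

KKT conditions for min x^2 + y^2 s.t. 2x + 6y >= 5, x >= 0, y >= 0:
Stationarity: 2x = mu*2 + mu_x, 2y = mu*6 + mu_y, with mu, mu_x, mu_y >= 0
Complementary slackness: mu*(2x + 6y - 5) = 0, mu_x*x = 0, mu_y*y = 0
(0, 0) is infeasible (2*0 + 6*0 < 5), so if mu = 0 stationarity would force x = mu_x/2 >= 0, y = mu_y/2 >= 0 with mu_x*x = mu_y*y = 0, i.e. x = y = 0: contradiction. Hence mu > 0 and 2x + 6y = 5 is active.
Try x > 0, y > 0 (so mu_x = mu_y = 0): x = 2*mu/2, y = 6*mu/2
Substitute: 2*(2*mu/2) + 6*(6*mu/2) = 5
  mu*40/2 = 5 => mu = 1/4
x* = 1/4 > 0, y* = 3/4 > 0, consistent with mu_x = mu_y = 0.
f is convex and the constraints are linear, so this KKT point is the global minimum.
f* = 5/8
Active constraints: 2x + 6y >= 5 (holds with equality, mu = 1/4 > 0); x >= 0 and y >= 0 are inactive (mu_x = mu_y = 0).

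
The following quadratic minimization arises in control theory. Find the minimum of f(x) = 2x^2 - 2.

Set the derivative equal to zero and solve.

f(x) = 2x^2 - 2
f'(x) = 4x + (0) = 0
x = 0/4 = 0
f(0) = -2
Since f''(x) = 4 > 0, this is a minimum.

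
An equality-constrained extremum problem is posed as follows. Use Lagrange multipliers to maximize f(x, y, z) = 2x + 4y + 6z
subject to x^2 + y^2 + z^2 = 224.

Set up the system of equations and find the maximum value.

Lagrange conditions: 2 = 2*lambda*x, 4 = 2*lambda*y, 6 = 2*lambda*z
So x:2 = y:4 = z:6, i.e. x = 2t, y = 4t, z = 6t
Constraint: t^2*(2^2 + 4^2 + 6^2) = 224
  t^2 * 56 = 224  =>  t = sqrt(4)
Maximum = 2*2t + 4*4t + 6*6t = 56*sqrt(4) = 112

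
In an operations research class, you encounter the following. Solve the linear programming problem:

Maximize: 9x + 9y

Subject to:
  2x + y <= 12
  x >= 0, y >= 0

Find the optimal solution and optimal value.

The feasible region has vertices at [(0, 0), (6, 0), (0, 12)].
Checking objective 9x + 9y at each vertex:
  (0, 0): 9*0 + 9*0 = 0
  (6, 0): 9*6 + 9*0 = 54
  (0, 12): 9*0 + 9*12 = 108
Maximum is 108 at (0, 12).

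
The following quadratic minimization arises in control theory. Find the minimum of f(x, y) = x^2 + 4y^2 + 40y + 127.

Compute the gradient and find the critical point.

f(x,y) = x^2 + 4y^2 + 40y + 127
df/dx = 2x + (0) = 0  =>  x = 0
df/dy = 8y + (40) = 0  =>  y = -5
f(0, -5) = 1*(0)^2 + 4*(-5)^2 + 40*(-5) + 127 = 27
Hessian is diagonal with entries 2, 8 > 0, so this is a minimum.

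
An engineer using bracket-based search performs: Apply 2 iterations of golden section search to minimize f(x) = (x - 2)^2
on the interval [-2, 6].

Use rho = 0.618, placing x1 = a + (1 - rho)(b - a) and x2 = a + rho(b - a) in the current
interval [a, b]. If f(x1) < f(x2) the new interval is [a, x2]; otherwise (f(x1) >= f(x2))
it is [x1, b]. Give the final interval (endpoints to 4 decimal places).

Golden section search for min of f(x) = (x - 2)^2 on [-2, 6].
Each step: x1 = a + (1 - rho)(b - a), x2 = a + rho(b - a); if f(x1) < f(x2) keep [a, x2], otherwise keep [x1, b].
Step 1: [-2.0000, 6.0000], x1=1.0560 (f=0.8911), x2=2.9440 (f=0.8911); f(x1) = f(x2) (tie, not '<') => keep [1.0560, 6.0000]
Step 2: [1.0560, 6.0000], x1=2.9446 (f=0.8923), x2=4.1114 (f=4.4580); f(x1) < f(x2) => keep [1.0560, 4.1114]
Final interval: [1.0560, 4.1114]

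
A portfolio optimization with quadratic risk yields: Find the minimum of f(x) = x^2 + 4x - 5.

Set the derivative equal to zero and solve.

f(x) = x^2 + 4x - 5
f'(x) = 2x + (4) = 0
x = -4/2 = -2
f(-2) = -9
Since f''(x) = 2 > 0, this is a minimum.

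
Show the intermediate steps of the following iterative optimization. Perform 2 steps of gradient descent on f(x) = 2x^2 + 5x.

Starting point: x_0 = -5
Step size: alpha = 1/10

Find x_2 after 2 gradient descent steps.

f(x) = 2x^2 + 5x, f'(x) = 4x + (5)
Step 1: f'(-5) = -15, x_1 = -5 - 1/10 * -15 = -7/2
Step 2: f'(-7/2) = -9, x_2 = -7/2 - 1/10 * -9 = -13/5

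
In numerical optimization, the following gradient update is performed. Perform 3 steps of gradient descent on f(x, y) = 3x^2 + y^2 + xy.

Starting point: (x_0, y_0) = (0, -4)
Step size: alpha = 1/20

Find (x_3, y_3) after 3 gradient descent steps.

f(x,y) = 3x^2 + y^2 + xy
grad_x = 6x + 1y, grad_y = 2y + 1x
Step 1: grad = (-4, -8), (1/5, -18/5)
Step 2: grad = (-12/5, -7), (8/25, -13/4)
Step 3: grad = (-133/100, -309/50), (773/2000, -2941/1000)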